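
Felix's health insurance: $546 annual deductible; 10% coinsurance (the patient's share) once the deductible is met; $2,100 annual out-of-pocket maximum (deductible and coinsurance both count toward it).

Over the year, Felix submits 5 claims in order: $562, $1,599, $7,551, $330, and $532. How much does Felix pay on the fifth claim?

$53.20

Bill 1, $562: deductible takes $546, $16 remains; coinsurance $16 × 10% = $1.60. Cost to patient: $547.60. OOP to date $547.60.
Bill 2, $1,599: deductible already satisfied, so patient's share is 10% × $1,599 = $159.90. Patient pays $159.90; OOP now $707.50.
Bill 3, $7,551: 10% coinsurance on $7,551 = $755.10. Patient pays $755.10; OOP now $1,462.60.
Bill 4, $330: deductible met; 10% of $330 = $33. Patient pays $33; OOP now $1,495.60.
Bill 5, $532: 10% coinsurance on $532 = $53.20. Cost to patient: $53.20. OOP to date $1,548.80.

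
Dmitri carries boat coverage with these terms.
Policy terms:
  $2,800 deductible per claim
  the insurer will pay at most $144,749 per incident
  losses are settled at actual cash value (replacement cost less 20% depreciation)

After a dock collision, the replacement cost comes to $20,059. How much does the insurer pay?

$13,247.20

At 20% depreciation, ACV = $20,059 − $4,011.80 = $16,047.20.
Subtract the deductible: $16,047.20 − $2,800 = $13,247.20.
$13,247.20 ≤ $144,749, so the limit doesn't bind; insurer pays $13,247.20.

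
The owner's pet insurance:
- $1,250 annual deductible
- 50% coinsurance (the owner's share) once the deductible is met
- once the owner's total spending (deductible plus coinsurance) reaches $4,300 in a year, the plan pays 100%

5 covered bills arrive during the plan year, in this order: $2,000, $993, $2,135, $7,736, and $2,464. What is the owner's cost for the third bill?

Claim 1 ($2,000): $1,250 to deductible, leaving $750; 50% of $750 = $375. Owner pays $1,625; OOP now $1,625.
Claim 2 ($993): deductible met; 50% of $993 = $496.50. Owner pays $496.50; OOP now $2,121.50.
Claim 3 ($2,135): deductible met; 50% of $2,135 = $1,067.50. Owner owes $1,067.50 (running OOP $3,189).

$1,067.50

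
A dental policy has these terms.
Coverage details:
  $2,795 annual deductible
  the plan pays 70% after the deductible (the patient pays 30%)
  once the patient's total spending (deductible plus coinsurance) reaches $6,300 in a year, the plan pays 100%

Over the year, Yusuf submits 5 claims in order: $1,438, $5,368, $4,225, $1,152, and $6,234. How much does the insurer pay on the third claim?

$2,957.50

Claim 1 — $1,438: fully absorbed by the deductible. Patient pays $1,438; OOP now $1,438. Insurer: $1,438 − $1,438 = $0.
Claim 2 — $5,368: deductible takes $1,357, $4,011 remains; coinsurance $4,011 × 30% = $1,203.30. Patient owes $2,560.30 (running OOP $3,998.30). Insurer: $5,368 − $2,560.30 = $2,807.70.
Claim 3 — $4,225: 30% coinsurance on $4,225 = $1,267.50. Cost to patient: $1,267.50. OOP to date $5,265.80. Insurer: $4,225 − $1,267.50 = $2,957.50.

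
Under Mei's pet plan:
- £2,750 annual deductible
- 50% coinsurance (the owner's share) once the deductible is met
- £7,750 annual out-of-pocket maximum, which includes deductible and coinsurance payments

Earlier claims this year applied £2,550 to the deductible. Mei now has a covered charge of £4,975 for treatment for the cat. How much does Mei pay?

Remaining deductible: £2,750 − £2,550 = £200.
After the £200 deductible portion, £4,975 − £200 = £4,775 is subject to coinsurance.
Coinsurance: £4,775 × 50% = £2,387.50.
Owner responsibility before any cap: £200 + £2,387.50 = £2,587.50.
Cumulative spending £2,550 + £2,587.50 = £5,137.50 stays under the £7,750 maximum.

£2,587.50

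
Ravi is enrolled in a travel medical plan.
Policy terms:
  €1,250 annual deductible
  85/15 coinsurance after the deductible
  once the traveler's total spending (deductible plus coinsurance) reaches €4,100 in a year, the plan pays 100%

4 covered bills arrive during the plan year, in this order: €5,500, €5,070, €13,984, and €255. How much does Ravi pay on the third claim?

Claim 1 — €5,500: €1,250 finishes the deductible; €4,250 goes to coinsurance; 15% of €4,250 = €637.50. Traveler pays €1,887.50; OOP now €1,887.50.
Claim 2 — €5,070: 15% coinsurance on €5,070 = €760.50. Traveler owes €760.50 (running OOP €2,648).
Claim 3 — €13,984: 15% coinsurance on €13,984 = €2,097.60. That would push OOP to €4,745.60, over the €4,100 cap, so traveler pays €4,100 − €2,648 = €1,452.

€1,452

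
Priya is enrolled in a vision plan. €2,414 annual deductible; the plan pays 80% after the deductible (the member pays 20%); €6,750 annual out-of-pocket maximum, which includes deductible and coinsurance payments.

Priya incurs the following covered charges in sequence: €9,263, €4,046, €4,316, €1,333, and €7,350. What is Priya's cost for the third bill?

Claim 1 — €9,263: €2,414 to deductible, leaving €6,849; coinsurance €6,849 × 20% = €1,369.80. Member owes €3,783.80 (running OOP €3,783.80).
Claim 2 — €4,046: deductible already satisfied, so member's share is 20% × €4,046 = €809.20. Cost to member: €809.20. OOP to date €4,593.
Claim 3 — €4,316: deductible already satisfied, so member's share is 20% × €4,316 = €863.20. Member pays €863.20; OOP now €5,456.20.

€863.20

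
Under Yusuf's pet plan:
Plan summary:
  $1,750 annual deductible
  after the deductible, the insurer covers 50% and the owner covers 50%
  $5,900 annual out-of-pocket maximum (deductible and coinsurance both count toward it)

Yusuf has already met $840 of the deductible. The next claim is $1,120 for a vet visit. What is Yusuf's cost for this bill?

Deductible still to meet: $1,750 − $840 = $910.
That leaves $1,120 − $910 = $210 for coinsurance.
Coinsurance: $210 × 50% = $105.
So the owner owes $910 + $105 = $1,015 before any cap.
Cumulative spending $840 + $1,015 = $1,855 stays under the $5,900 maximum.

$1,015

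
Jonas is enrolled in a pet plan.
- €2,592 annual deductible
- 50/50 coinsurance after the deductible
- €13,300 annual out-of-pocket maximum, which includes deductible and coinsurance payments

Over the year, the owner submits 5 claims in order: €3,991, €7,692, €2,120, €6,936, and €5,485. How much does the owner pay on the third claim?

Bill 1, €3,991: deductible takes €2,592, €1,399 remains; coinsurance €1,399 × 50% = €699.50. Cost to owner: €3,291.50. OOP to date €3,291.50.
Bill 2, €7,692: deductible already satisfied, so owner's share is 50% × €7,692 = €3,846. Cost to owner: €3,846. OOP to date €7,137.50.
Bill 3, €2,120: deductible met; 50% of €2,120 = €1,060. Owner owes €1,060 (running OOP €8,197.50).

€1,060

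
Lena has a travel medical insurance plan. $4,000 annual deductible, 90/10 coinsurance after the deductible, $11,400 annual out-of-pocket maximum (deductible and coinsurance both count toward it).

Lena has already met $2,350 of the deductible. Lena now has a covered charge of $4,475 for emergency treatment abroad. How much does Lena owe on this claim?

$2,350 of the $4,000 deductible is already met, leaving $1,650.
That leaves $4,475 − $1,650 = $2,825 for coinsurance.
Coinsurance: $2,825 × 10% = $282.50.
That puts the traveler's cost at $1,650 + $282.50 = $1,932.50 before any cap.
Cumulative spending $2,350 + $1,932.50 = $4,282.50 stays under the $11,400 maximum.

$1,932.50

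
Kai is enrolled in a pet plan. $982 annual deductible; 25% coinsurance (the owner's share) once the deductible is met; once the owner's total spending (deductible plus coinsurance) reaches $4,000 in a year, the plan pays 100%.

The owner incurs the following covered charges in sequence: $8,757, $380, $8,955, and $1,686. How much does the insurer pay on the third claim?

Claim 1 — $8,757: $982 finishes the deductible; $7,775 goes to coinsurance; 25% of $7,775 = $1,943.75. Owner owes $2,925.75 (running OOP $2,925.75). Plan pays $8,757 − $2,925.75 = $5,831.25.
Claim 2 — $380: 25% coinsurance on $380 = $95. Owner pays $95; OOP now $3,020.75. Plan pays $380 − $95 = $285.
Claim 3 — $8,955: deductible met; 25% of $8,955 = $2,238.75. Adding that to $3,020.75 gives $5,259.50, past the $4,000 cap; owner pays only $4,000 − $3,020.75 = $979.25. Plan pays $8,955 − $979.25 = $7,975.75.

$7,975.75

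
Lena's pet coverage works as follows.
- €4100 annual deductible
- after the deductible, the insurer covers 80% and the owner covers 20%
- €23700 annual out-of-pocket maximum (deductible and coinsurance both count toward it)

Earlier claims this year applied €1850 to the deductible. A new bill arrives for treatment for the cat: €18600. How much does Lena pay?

€1850 of the €4100 deductible is already met, leaving €2250.
After the €2250 deductible portion, €18600 − €2250 = €16350 is subject to coinsurance.
Coinsurance: €16350 × 20% = €3270.
So the owner owes €2250 + €3270 = €5520 before any cap.
Year-to-date out-of-pocket becomes €1850 + €5520 = €7370, still under the €23700 maximum, so no cap applies.

€5520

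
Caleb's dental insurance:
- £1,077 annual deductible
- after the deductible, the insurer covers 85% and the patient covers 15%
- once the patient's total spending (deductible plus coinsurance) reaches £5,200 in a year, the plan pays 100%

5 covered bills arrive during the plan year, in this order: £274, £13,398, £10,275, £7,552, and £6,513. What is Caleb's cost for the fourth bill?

£692.50

Bill 1, £274: entire amount goes to the deductible. Cost to patient: £274. OOP to date £274.
Bill 2, £13,398: £803 to deductible, leaving £12,595; 15% of £12,595 = £1,889.25. Patient pays £2,692.25; OOP now £2,966.25.
Bill 3, £10,275: deductible already satisfied, so patient's share is 15% × £10,275 = £1,541.25. Cost to patient: £1,541.25. OOP to date £4,507.50.
Bill 4, £7,552: deductible already satisfied, so patient's share is 15% × £7,552 = £1,132.80. That would push OOP to £5,640.30, over the £5,200 cap, so patient pays £5,200 − £4,507.50 = £692.50.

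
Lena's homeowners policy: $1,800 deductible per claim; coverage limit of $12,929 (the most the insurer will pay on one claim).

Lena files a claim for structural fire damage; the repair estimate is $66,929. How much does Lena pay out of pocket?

$54,000

Less the $1,800 deductible: $66,929 − $1,800 = $65,129.
$65,129 exceeds the $12,929 limit, so the insurer pays the limit: $12,929.
The homeowner bears the rest of the original loss: $66,929 − $12,929 = $54,000.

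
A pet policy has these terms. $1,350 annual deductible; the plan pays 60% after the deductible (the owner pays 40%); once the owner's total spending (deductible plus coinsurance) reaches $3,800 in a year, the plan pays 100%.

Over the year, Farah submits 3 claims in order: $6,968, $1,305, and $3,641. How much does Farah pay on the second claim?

Claim 1 ($6,968): $1,350 to deductible, leaving $5,618; 40% of $5,618 = $2,247.20. Owner pays $3,597.20; OOP now $3,597.20.
Claim 2 ($1,305): 40% coinsurance on $1,305 = $522. That would push OOP to $4,119.20, over the $3,800 cap, so owner pays $3,800 − $3,597.20 = $202.80.

$202.80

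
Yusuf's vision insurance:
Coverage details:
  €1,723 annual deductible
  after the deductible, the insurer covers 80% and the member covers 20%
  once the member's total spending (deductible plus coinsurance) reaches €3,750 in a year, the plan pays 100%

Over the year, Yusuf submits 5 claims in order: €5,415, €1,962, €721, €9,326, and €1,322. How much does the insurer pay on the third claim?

Bill 1, €5,415: deductible takes €1,723, €3,692 remains; member's 20% is €738.40. Cost to member: €2,461.40. OOP to date €2,461.40. Plan pays €5,415 − €2,461.40 = €2,953.60.
Bill 2, €1,962: deductible met; 20% of €1,962 = €392.40. Member pays €392.40; OOP now €2,853.80. Plan pays €1,962 − €392.40 = €1,569.60.
Bill 3, €721: 20% coinsurance on €721 = €144.20. Cost to member: €144.20. OOP to date €2,998. Insurer: €721 − €144.20 = €576.80.

€576.80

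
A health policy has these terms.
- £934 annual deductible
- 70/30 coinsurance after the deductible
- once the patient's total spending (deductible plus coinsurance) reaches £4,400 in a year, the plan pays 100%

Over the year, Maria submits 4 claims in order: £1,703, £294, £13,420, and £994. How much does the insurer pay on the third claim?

£10,272.90

Claim 1 (£1,703): £934 finishes the deductible; £769 goes to coinsurance; coinsurance £769 × 30% = £230.70. Patient pays £1,164.70; OOP now £1,164.70. Plan pays £1,703 − £1,164.70 = £538.30.
Claim 2 (£294): 30% coinsurance on £294 = £88.20. Cost to patient: £88.20. OOP to date £1,252.90. Insurer: £294 − £88.20 = £205.80.
Claim 3 (£13,420): 30% coinsurance on £13,420 = £4,026. OOP would hit £5,278.90 > £4,400, so the cap limits the patient to £4,400 − £1,252.90 = £3,147.10. Insurer: £13,420 − £3,147.10 = £10,272.90.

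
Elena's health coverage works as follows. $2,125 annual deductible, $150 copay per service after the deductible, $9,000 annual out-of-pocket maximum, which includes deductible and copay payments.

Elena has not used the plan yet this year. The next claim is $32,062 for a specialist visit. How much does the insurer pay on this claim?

$29,787

Deductible not yet touched, so the first $2,125 of the bill goes to the deductible.
The remaining $29,937 (= $32,062 − $2,125) moves to the copay.
Copay on this service: $150.
Patient responsibility before any cap: $2,125 + $150 = $2,275.
Total out-of-pocket so far would be $0 + $2,275 = $2,275, below the $9,000 cap — no reduction.
The insurer covers the remainder: $32,062 − $2,275 = $29,787.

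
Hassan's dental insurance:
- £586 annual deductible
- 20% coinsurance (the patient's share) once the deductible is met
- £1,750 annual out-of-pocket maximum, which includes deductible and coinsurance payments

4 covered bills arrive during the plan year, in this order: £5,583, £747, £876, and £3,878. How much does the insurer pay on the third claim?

#1 (£5,583): £586 to deductible, leaving £4,997; coinsurance £4,997 × 20% = £999.40. Cost to patient: £1,585.40. OOP to date £1,585.40. Plan pays £5,583 − £1,585.40 = £3,997.60.
#2 (£747): 20% coinsurance on £747 = £149.40. Cost to patient: £149.40. OOP to date £1,734.80. Insurer: £747 − £149.40 = £597.60.
#3 (£876): deductible met; 20% of £876 = £175.20. Adding that to £1,734.80 gives £1,910, past the £1,750 cap; patient pays only £1,750 − £1,734.80 = £15.20. Insurer: £876 − £15.20 = £860.80.

£860.80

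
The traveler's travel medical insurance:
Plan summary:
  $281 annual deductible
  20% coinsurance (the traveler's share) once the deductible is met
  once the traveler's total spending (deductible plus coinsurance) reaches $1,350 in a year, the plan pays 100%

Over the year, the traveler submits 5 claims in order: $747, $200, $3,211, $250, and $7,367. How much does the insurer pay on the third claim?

Claim 1 ($747): $281 finishes the deductible; $466 goes to coinsurance; 20% of $466 = $93.20. Traveler owes $374.20 (running OOP $374.20). Plan pays $747 − $374.20 = $372.80.
Claim 2 ($200): 20% coinsurance on $200 = $40. Traveler owes $40 (running OOP $414.20). Plan pays $200 − $40 = $160.
Claim 3 ($3,211): 20% coinsurance on $3,211 = $642.20. Cost to traveler: $642.20. OOP to date $1,056.40. Plan pays $3,211 − $642.20 = $2,568.80.

$2,568.80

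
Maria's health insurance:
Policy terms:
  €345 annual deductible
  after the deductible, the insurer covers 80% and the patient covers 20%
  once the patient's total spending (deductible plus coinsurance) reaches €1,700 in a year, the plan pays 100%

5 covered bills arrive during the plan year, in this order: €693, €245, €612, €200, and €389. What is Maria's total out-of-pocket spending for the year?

€703.80

Bill 1, €693: €345 finishes the deductible; €348 goes to coinsurance; coinsurance €348 × 20% = €69.60. Patient owes €414.60 (running OOP €414.60).
Bill 2, €245: deductible met; 20% of €245 = €49. Cost to patient: €49. OOP to date €463.60.
Bill 3, €612: 20% coinsurance on €612 = €122.40. Patient pays €122.40; OOP now €586.
Bill 4, €200: deductible met; 20% of €200 = €40. Cost to patient: €40. OOP to date €626.
Bill 5, €389: 20% coinsurance on €389 = €77.80. Cost to patient: €77.80. OOP to date €703.80.
Total paid by the patient: €414.60 + €49 + €122.40 + €40 + €77.80 = €703.80.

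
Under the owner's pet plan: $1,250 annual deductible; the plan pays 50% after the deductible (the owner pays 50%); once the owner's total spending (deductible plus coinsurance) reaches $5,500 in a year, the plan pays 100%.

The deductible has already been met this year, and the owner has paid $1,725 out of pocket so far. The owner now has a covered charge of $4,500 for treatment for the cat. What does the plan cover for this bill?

The deductible is already satisfied, so the full bill goes to coinsurance.
Coinsurance: $4,500 × 50% = $2,250.
Year-to-date out-of-pocket becomes $1,725 + $2,250 = $3,975, still under the $5,500 maximum, so no cap applies.
The insurer covers the remainder: $4,500 − $2,250 = $2,250.

$2,250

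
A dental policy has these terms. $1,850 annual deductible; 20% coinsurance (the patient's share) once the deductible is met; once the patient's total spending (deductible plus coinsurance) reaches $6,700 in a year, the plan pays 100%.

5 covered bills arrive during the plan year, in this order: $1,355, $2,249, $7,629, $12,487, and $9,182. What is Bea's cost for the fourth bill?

$2,497.40

#1 ($1,355): fully absorbed by the deductible. Patient owes $1,355 (running OOP $1,355).
#2 ($2,249): deductible takes $495, $1,754 remains; coinsurance $1,754 × 20% = $350.80. Patient pays $845.80; OOP now $2,200.80.
#3 ($7,629): 20% coinsurance on $7,629 = $1,525.80. Patient owes $1,525.80 (running OOP $3,726.60).
#4 ($12,487): deductible met; 20% of $12,487 = $2,497.40. Cost to patient: $2,497.40. OOP to date $6,224.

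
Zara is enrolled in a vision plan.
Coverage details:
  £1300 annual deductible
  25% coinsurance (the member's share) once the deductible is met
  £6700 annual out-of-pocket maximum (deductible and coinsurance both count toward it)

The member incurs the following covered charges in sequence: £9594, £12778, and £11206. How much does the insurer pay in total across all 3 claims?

£26878

Claim 1 (£9594): £1300 finishes the deductible; £8294 goes to coinsurance; 25% of £8294 = £2073.50. Cost to member: £3373.50. OOP to date £3373.50. Plan pays £9594 − £3373.50 = £6220.50.
Claim 2 (£12778): deductible already satisfied, so member's share is 25% × £12778 = £3194.50. Cost to member: £3194.50. OOP to date £6568. Insurer: £12778 − £3194.50 = £9583.50.
Claim 3 (£11206): deductible met; 25% of £11206 = £2801.50. That would push OOP to £9369.50, over the £6700 cap, so member pays £6700 − £6568 = £132. Plan pays £11206 − £132 = £11074.
Insurer total: £6220.50 + £9583.50 + £11074 = £26878.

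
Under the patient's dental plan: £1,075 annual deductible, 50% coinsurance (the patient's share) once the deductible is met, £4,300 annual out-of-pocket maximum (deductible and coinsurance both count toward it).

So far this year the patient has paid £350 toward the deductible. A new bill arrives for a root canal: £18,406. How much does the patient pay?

£3,950

Remaining deductible: £1,075 − £350 = £725.
The remaining £17,681 (= £18,406 − £725) moves to coinsurance.
Coinsurance: £17,681 × 50% = £8,840.50.
That puts the patient's cost at £725 + £8,840.50 = £9,565.50 before any cap.
Year-to-date out-of-pocket would reach £350 + £9,565.50 = £9,915.50, above the £4,300 maximum, so the patient pays only £4,300 − £350 = £3,950.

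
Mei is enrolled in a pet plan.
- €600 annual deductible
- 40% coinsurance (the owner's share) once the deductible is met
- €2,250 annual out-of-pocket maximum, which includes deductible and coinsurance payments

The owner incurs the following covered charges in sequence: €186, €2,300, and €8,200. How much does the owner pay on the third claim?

Claim 1 (€186): entire amount goes to the deductible. Cost to owner: €186. OOP to date €186.
Claim 2 (€2,300): €414 finishes the deductible; €1,886 goes to coinsurance; 40% of €1,886 = €754.40. Owner owes €1,168.40 (running OOP €1,354.40).
Claim 3 (€8,200): deductible met; 40% of €8,200 = €3,280. Adding that to €1,354.40 gives €4,634.40, past the €2,250 cap; owner pays only €2,250 − €1,354.40 = €895.60.

€895.60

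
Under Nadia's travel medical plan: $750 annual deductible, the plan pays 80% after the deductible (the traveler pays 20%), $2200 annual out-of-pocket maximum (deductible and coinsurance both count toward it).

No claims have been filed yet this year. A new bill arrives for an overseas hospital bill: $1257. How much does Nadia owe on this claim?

Nothing has been paid toward the $750 deductible, so the first $750 of this charge is applied there.
The remaining $507 (= $1257 − $750) moves to coinsurance.
20% of $507 = $101.40 falls to the traveler.
That puts the traveler's cost at $750 + $101.40 = $851.40 before any cap.
Total out-of-pocket so far would be $0 + $851.40 = $851.40, below the $2200 cap — no reduction.

$851.40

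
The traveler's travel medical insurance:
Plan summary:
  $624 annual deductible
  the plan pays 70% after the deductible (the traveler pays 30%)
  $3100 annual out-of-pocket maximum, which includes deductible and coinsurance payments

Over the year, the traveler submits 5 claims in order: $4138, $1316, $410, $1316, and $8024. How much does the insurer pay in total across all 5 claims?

$12104

#1 ($4138): deductible takes $624, $3514 remains; traveler's 30% is $1054.20. Traveler owes $1678.20 (running OOP $1678.20). Plan pays $4138 − $1678.20 = $2459.80.
#2 ($1316): deductible already satisfied, so traveler's share is 30% × $1316 = $394.80. Traveler owes $394.80 (running OOP $2073). Plan pays $1316 − $394.80 = $921.20.
#3 ($410): deductible already satisfied, so traveler's share is 30% × $410 = $123. Traveler owes $123 (running OOP $2196). Insurer: $410 − $123 = $287.
#4 ($1316): deductible already satisfied, so traveler's share is 30% × $1316 = $394.80. Traveler pays $394.80; OOP now $2590.80. Plan pays $1316 − $394.80 = $921.20.
#5 ($8024): 30% coinsurance on $8024 = $2407.20. That would push OOP to $4998, over the $3100 cap, so traveler pays $3100 − $2590.80 = $509.20. Plan pays $8024 − $509.20 = $7514.80.
Insurer total: $2459.80 + $921.20 + $287 + $921.20 + $7514.80 = $12104.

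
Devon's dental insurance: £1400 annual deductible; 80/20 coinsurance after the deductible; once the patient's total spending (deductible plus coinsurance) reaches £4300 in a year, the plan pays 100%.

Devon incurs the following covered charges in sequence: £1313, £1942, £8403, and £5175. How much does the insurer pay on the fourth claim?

£4326.60

Bill 1, £1313: fully absorbed by the deductible. Patient owes £1313 (running OOP £1313). Insurer: £1313 − £1313 = £0.
Bill 2, £1942: £87 to deductible, leaving £1855; coinsurance £1855 × 20% = £371. Patient pays £458; OOP now £1771. Insurer: £1942 − £458 = £1484.
Bill 3, £8403: deductible met; 20% of £8403 = £1680.60. Patient pays £1680.60; OOP now £3451.60. Insurer: £8403 − £1680.60 = £6722.40.
Bill 4, £5175: 20% coinsurance on £5175 = £1035. OOP would hit £4486.60 > £4300, so the cap limits the patient to £4300 − £3451.60 = £848.40. Plan pays £5175 − £848.40 = £4326.60.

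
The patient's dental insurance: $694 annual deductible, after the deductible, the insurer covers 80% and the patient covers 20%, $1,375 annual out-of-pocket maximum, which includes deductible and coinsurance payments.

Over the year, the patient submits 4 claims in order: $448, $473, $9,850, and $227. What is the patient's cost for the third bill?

Bill 1, $448: entire amount goes to the deductible. Cost to patient: $448. OOP to date $448.
Bill 2, $473: deductible takes $246, $227 remains; coinsurance $227 × 20% = $45.40. Patient pays $291.40; OOP now $739.40.
Bill 3, $9,850: deductible met; 20% of $9,850 = $1,970. That would push OOP to $2,709.40, over the $1,375 cap, so patient pays $1,375 − $739.40 = $635.60.

$635.60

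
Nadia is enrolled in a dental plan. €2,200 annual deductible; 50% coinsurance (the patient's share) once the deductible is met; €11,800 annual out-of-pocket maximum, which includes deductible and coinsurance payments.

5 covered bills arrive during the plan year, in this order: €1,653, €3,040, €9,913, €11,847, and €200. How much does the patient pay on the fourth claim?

Claim 1 — €1,653: fully absorbed by the deductible. Cost to patient: €1,653. OOP to date €1,653.
Claim 2 — €3,040: €547 to deductible, leaving €2,493; 50% of €2,493 = €1,246.50. Patient owes €1,793.50 (running OOP €3,446.50).
Claim 3 — €9,913: deductible already satisfied, so patient's share is 50% × €9,913 = €4,956.50. Patient pays €4,956.50; OOP now €8,403.
Claim 4 — €11,847: 50% coinsurance on €11,847 = €5,923.50. Adding that to €8,403 gives €14,326.50, past the €11,800 cap; patient pays only €11,800 − €8,403 = €3,397.

€3,397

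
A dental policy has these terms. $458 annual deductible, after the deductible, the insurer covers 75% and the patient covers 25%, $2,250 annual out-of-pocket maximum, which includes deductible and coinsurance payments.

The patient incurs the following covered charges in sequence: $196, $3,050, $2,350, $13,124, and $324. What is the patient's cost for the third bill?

$587.50

Claim 1 ($196): fully absorbed by the deductible. Patient pays $196; OOP now $196.
Claim 2 ($3,050): $262 to deductible, leaving $2,788; patient's 25% is $697. Patient owes $959 (running OOP $1,155).
Claim 3 ($2,350): deductible already satisfied, so patient's share is 25% × $2,350 = $587.50. Patient owes $587.50 (running OOP $1,742.50).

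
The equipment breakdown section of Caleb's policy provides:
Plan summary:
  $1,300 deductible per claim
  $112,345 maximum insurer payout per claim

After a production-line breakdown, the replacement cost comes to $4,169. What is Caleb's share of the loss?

$1,300

After the deductible, $4,169 − $1,300 = $2,869 remains.
That's under the $112,345 cap, so the insurer reimburses the full $2,869.
Business owner's share is the uncovered remainder: $4,169 − $2,869 = $1,300.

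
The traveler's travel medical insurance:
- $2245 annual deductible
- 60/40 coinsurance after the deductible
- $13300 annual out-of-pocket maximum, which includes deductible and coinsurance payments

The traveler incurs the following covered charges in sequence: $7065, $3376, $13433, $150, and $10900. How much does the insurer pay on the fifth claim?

#1 ($7065): deductible takes $2245, $4820 remains; 40% of $4820 = $1928. Traveler owes $4173 (running OOP $4173). Insurer: $7065 − $4173 = $2892.
#2 ($3376): deductible met; 40% of $3376 = $1350.40. Traveler pays $1350.40; OOP now $5523.40. Insurer: $3376 − $1350.40 = $2025.60.
#3 ($13433): 40% coinsurance on $13433 = $5373.20. Traveler pays $5373.20; OOP now $10896.60. Insurer: $13433 − $5373.20 = $8059.80.
#4 ($150): 40% coinsurance on $150 = $60. Traveler pays $60; OOP now $10956.60. Plan pays $150 − $60 = $90.
#5 ($10900): deductible already satisfied, so traveler's share is 40% × $10900 = $4360. That would push OOP to $15316.60, over the $13300 cap, so traveler pays $13300 − $10956.60 = $2343.40. Insurer: $10900 − $2343.40 = $8556.60.

$8556.60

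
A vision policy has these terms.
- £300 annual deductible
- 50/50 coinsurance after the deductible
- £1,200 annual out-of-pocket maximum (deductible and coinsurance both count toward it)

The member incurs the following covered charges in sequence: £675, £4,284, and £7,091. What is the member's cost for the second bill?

#1 (£675): deductible takes £300, £375 remains; coinsurance £375 × 50% = £187.50. Cost to member: £487.50. OOP to date £487.50.
#2 (£4,284): deductible met; 50% of £4,284 = £2,142. Adding that to £487.50 gives £2,629.50, past the £1,200 cap; member pays only £1,200 − £487.50 = £712.50.

£712.50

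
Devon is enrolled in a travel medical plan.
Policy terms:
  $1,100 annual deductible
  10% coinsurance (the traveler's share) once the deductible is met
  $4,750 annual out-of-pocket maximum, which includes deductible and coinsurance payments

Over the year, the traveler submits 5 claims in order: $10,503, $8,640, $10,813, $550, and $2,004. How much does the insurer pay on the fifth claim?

$1,803.60

Claim 1 — $10,503: $1,100 to deductible, leaving $9,403; coinsurance $9,403 × 10% = $940.30. Traveler owes $2,040.30 (running OOP $2,040.30). Insurer: $10,503 − $2,040.30 = $8,462.70.
Claim 2 — $8,640: 10% coinsurance on $8,640 = $864. Traveler pays $864; OOP now $2,904.30. Insurer: $8,640 − $864 = $7,776.
Claim 3 — $10,813: deductible already satisfied, so traveler's share is 10% × $10,813 = $1,081.30. Traveler pays $1,081.30; OOP now $3,985.60. Plan pays $10,813 − $1,081.30 = $9,731.70.
Claim 4 — $550: 10% coinsurance on $550 = $55. Traveler owes $55 (running OOP $4,040.60). Insurer: $550 − $55 = $495.
Claim 5 — $2,004: deductible met; 10% of $2,004 = $200.40. Traveler pays $200.40; OOP now $4,241. Insurer: $2,004 − $200.40 = $1,803.60.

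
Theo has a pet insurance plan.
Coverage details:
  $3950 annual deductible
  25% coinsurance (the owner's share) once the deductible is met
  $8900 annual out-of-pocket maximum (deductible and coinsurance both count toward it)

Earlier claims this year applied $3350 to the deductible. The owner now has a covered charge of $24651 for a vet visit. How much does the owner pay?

Remaining deductible: $3950 − $3350 = $600.
That leaves $24651 − $600 = $24051 for coinsurance.
Owner's 25% share of $24051 is $6012.75.
That puts the owner's cost at $600 + $6012.75 = $6612.75 before any cap.
That would bring total out-of-pocket to $9962.75, past the $8900 cap. The owner is capped at $8900 − $3350 = $5550 on this claim.

$5550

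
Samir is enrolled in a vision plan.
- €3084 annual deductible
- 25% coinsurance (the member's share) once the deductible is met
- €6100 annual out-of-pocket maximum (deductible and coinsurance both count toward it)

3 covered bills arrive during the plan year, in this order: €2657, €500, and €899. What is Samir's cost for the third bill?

€224.75

Bill 1, €2657: fully absorbed by the deductible. Member pays €2657; OOP now €2657.
Bill 2, €500: €427 to deductible, leaving €73; 25% of €73 = €18.25. Cost to member: €445.25. OOP to date €3102.25.
Bill 3, €899: 25% coinsurance on €899 = €224.75. Member pays €224.75; OOP now €3327.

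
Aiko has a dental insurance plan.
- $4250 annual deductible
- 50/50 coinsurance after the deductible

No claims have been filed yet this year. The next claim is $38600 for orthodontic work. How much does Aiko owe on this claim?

$21425

Nothing has been paid toward the $4250 deductible, so the first $4250 of this charge is applied there.
The remaining $34350 (= $38600 − $4250) moves to coinsurance.
50% of $34350 = $17175 falls to the patient.
So the patient owes $4250 + $17175 = $21425.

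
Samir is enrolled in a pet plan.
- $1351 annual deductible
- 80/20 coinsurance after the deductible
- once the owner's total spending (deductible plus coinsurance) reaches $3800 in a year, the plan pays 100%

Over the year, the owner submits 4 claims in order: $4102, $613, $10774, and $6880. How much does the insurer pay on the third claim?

Claim 1 ($4102): $1351 finishes the deductible; $2751 goes to coinsurance; coinsurance $2751 × 20% = $550.20. Owner pays $1901.20; OOP now $1901.20. Plan pays $4102 − $1901.20 = $2200.80.
Claim 2 ($613): 20% coinsurance on $613 = $122.60. Owner pays $122.60; OOP now $2023.80. Insurer: $613 − $122.60 = $490.40.
Claim 3 ($10774): 20% coinsurance on $10774 = $2154.80. OOP would hit $4178.60 > $3800, so the cap limits the owner to $3800 − $2023.80 = $1776.20. Plan pays $10774 − $1776.20 = $8997.80.

$8997.80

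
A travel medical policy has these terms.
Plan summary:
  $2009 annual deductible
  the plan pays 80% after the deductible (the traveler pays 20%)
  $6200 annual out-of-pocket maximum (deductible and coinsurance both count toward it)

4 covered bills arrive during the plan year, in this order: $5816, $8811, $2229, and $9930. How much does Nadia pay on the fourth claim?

$1221.60

Bill 1, $5816: $2009 finishes the deductible; $3807 goes to coinsurance; traveler's 20% is $761.40. Cost to traveler: $2770.40. OOP to date $2770.40.
Bill 2, $8811: deductible met; 20% of $8811 = $1762.20. Traveler pays $1762.20; OOP now $4532.60.
Bill 3, $2229: 20% coinsurance on $2229 = $445.80. Traveler pays $445.80; OOP now $4978.40.
Bill 4, $9930: deductible already satisfied, so traveler's share is 20% × $9930 = $1986. That would push OOP to $6964.40, over the $6200 cap, so traveler pays $6200 − $4978.40 = $1221.60.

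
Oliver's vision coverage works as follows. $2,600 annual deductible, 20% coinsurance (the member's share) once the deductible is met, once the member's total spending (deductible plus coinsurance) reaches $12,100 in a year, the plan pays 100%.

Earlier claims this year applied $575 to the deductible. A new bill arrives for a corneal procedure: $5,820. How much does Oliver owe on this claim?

$575 of the $2,600 deductible is already met, leaving $2,025.
The remaining $3,795 (= $5,820 − $2,025) moves to coinsurance.
20% of $3,795 = $759 falls to the member.
That puts the member's cost at $2,025 + $759 = $2,784 before any cap.
Cumulative spending $575 + $2,784 = $3,359 stays under the $12,100 maximum.

$2,784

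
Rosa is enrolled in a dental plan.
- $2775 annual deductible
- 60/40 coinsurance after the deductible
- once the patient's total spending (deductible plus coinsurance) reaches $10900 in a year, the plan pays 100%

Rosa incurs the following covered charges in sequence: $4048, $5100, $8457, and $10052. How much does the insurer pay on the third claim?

$5074.20

Bill 1, $4048: $2775 finishes the deductible; $1273 goes to coinsurance; coinsurance $1273 × 40% = $509.20. Patient owes $3284.20 (running OOP $3284.20). Plan pays $4048 − $3284.20 = $763.80.
Bill 2, $5100: deductible met; 40% of $5100 = $2040. Patient owes $2040 (running OOP $5324.20). Insurer: $5100 − $2040 = $3060.
Bill 3, $8457: 40% coinsurance on $8457 = $3382.80. Patient pays $3382.80; OOP now $8707. Insurer: $8457 − $3382.80 = $5074.20.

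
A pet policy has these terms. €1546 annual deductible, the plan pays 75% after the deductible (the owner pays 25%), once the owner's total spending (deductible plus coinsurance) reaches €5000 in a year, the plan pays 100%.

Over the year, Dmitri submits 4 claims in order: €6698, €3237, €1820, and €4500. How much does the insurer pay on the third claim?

€1365

Claim 1 (€6698): €1546 finishes the deductible; €5152 goes to coinsurance; coinsurance €5152 × 25% = €1288. Owner owes €2834 (running OOP €2834). Insurer: €6698 − €2834 = €3864.
Claim 2 (€3237): deductible met; 25% of €3237 = €809.25. Owner owes €809.25 (running OOP €3643.25). Plan pays €3237 − €809.25 = €2427.75.
Claim 3 (€1820): 25% coinsurance on €1820 = €455. Owner owes €455 (running OOP €4098.25). Insurer: €1820 − €455 = €1365.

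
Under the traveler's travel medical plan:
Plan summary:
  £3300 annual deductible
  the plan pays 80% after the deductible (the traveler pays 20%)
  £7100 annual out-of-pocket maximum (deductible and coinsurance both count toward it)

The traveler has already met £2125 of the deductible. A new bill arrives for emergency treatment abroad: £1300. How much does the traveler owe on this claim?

£1200

£2125 of the £3300 deductible is already met, leaving £1175.
The remaining £125 (= £1300 − £1175) moves to coinsurance.
Traveler's 20% share of £125 is £25.
That puts the traveler's cost at £1175 + £25 = £1200 before any cap.
Cumulative spending £2125 + £1200 = £3325 stays under the £7100 maximum.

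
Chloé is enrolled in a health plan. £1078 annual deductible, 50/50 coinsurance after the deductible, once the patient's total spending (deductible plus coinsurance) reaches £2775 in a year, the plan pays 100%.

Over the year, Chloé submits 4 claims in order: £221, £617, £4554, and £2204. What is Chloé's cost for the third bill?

£1937

Claim 1 — £221: entire amount goes to the deductible. Cost to patient: £221. OOP to date £221.
Claim 2 — £617: fully absorbed by the deductible. Patient pays £617; OOP now £838.
Claim 3 — £4554: deductible takes £240, £4314 remains; coinsurance £4314 × 50% = £2157. Deductible plus coinsurance: £240 + £2157 = £2397. OOP would hit £3235 > £2775, so the cap limits the patient to £2775 − £838 = £1937.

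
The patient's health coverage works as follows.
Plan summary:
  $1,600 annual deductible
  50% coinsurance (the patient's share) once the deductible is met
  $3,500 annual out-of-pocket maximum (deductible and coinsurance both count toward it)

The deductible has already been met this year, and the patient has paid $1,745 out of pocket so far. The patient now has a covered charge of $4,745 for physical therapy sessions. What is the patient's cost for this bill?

With the deductible met, the entire $4,745 is subject to coinsurance.
Coinsurance: $4,745 × 50% = $2,372.50.
That would bring total out-of-pocket to $4,117.50, past the $3,500 cap. The patient is capped at $3,500 − $1,745 = $1,755 on this claim.

$1,755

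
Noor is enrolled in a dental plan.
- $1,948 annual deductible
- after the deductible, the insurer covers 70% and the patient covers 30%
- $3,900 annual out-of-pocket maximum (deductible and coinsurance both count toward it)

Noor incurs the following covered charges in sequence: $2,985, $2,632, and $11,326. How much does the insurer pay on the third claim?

Claim 1 ($2,985): deductible takes $1,948, $1,037 remains; 30% of $1,037 = $311.10. Cost to patient: $2,259.10. OOP to date $2,259.10. Plan pays $2,985 − $2,259.10 = $725.90.
Claim 2 ($2,632): deductible already satisfied, so patient's share is 30% × $2,632 = $789.60. Patient owes $789.60 (running OOP $3,048.70). Insurer: $2,632 − $789.60 = $1,842.40.
Claim 3 ($11,326): deductible met; 30% of $11,326 = $3,397.80. That would push OOP to $6,446.50, over the $3,900 cap, so patient pays $3,900 − $3,048.70 = $851.30. Plan pays $11,326 − $851.30 = $10,474.70.

$10,474.70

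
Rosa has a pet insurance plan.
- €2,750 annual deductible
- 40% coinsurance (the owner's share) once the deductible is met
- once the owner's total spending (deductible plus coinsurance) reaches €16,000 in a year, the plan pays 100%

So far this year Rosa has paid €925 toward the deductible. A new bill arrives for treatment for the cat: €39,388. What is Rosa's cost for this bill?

€15,075

Deductible still to meet: €2,750 − €925 = €1,825.
After the €1,825 deductible portion, €39,388 − €1,825 = €37,563 is subject to coinsurance.
Owner's 40% share of €37,563 is €15,025.20.
That puts the owner's cost at €1,825 + €15,025.20 = €16,850.20 before any cap.
Adding €16,850.20 to the €925 already spent would give €17,775.20, which exceeds the €16,000 cap; the owner pays just €16,000 − €925 = €15,075.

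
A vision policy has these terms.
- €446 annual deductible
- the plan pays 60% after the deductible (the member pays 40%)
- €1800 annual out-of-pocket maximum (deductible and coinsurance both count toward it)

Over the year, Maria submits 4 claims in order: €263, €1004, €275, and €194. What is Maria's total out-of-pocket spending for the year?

Claim 1 — €263: entire amount goes to the deductible. Member pays €263; OOP now €263.
Claim 2 — €1004: €183 finishes the deductible; €821 goes to coinsurance; 40% of €821 = €328.40. Member owes €511.40 (running OOP €774.40).
Claim 3 — €275: deductible met; 40% of €275 = €110. Member pays €110; OOP now €884.40.
Claim 4 — €194: 40% coinsurance on €194 = €77.60. Member owes €77.60 (running OOP €962).
Summing the member's payments: €263 + €511.40 + €110 + €77.60 = €962.

€962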